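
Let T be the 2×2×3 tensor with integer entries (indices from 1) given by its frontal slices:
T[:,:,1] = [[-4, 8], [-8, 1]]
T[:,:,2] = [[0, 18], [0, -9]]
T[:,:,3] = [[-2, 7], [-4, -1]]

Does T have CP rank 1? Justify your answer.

No

The mode-1 unfolding of T (rows indexed by i, columns by (j,k) = (1,1), (1,2), (1,3), (2,1), (2,2), (2,3)) is [[-4, 0, -2, 8, 18, 7], [-8, 0, -4, 1, -9, -1]].
There the 2×2 minor on rows i ∈ {1, 2}, columns (j,k) ∈ {(1,1), (2,1)} is det [[-4, 8], [-8, 1]] = 60 ≠ 0, so this unfolding has rank ≥ 2; CP rank is at least every unfolding rank, so rank(T) ≥ 2.
In particular rank(T) ≥ 2 > 1, so T is not rank-1.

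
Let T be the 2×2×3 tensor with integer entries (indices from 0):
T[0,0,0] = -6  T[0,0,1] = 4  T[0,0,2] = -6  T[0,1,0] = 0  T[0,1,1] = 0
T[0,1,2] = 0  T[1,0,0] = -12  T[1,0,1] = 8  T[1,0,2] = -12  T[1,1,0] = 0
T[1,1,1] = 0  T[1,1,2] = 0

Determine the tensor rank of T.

1

Lower bound: T ≠ 0 (e.g. T[0,0,0] = -6), so rank(T) ≥ 1.
Upper bound: if T = a ⊗ b ⊗ c then every fibre of T is a multiple of the corresponding factor, so read the factors off the fibres through the nonzero entry T[0,0,0] = -6.
The mode-1 fibre T[:,0,0] = [-6, -12] gives a = [1, 2] (primitive direction); the mode-2 fibre T[0,:,0] = [-6, 0] gives b = [1, 0]; then c[k] = T[0,0,k] / (a[0]·b[0]) = [-6, 4, -6] / 1 = [-6, 4, -6].
Expanding [1, 2] ⊗ [1, 0] ⊗ [-6, 4, -6] reproduces all 12 entries of T, so T = [1, 2] ⊗ [1, 0] ⊗ [-6, 4, -6] and rank(T) ≤ 1.
These bounds meet, so rank(T) = 1.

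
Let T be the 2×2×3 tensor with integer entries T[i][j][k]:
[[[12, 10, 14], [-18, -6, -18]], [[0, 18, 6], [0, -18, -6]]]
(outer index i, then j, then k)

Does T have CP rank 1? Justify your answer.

The mode-3 unfolding of T (rows indexed by k, columns by (i,j) = (0,0), (0,1), (1,0), (1,1)) is [[12, -18, 0, 0], [10, -6, 18, -18], [14, -18, 6, -6]].
There the 2×2 minor on rows k ∈ {0, 1}, columns (i,j) ∈ {(0,0), (0,1)} is det [[12, -18], [10, -6]] = 108 ≠ 0, so this unfolding has rank ≥ 2; CP rank is at least every unfolding rank, so rank(T) ≥ 2.
In particular rank(T) ≥ 2 > 1, so T is not rank-1.

No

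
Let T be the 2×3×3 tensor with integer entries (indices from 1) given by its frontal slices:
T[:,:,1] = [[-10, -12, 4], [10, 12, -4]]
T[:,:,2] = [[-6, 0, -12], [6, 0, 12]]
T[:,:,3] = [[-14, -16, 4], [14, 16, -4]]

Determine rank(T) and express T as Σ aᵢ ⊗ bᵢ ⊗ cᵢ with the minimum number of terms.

Lower bound: the mode-3 unfolding of T (rows indexed by k, columns by (i,j) = (1,1), (1,2), (1,3), (2,1), (2,2), (2,3)) is [[-10, -12, 4, 10, 12, -4], [-6, 0, -12, 6, 0, 12], [-14, -16, 4, 14, 16, -4]].
There the 2×2 minor on rows k ∈ {1, 2}, columns (i,j) ∈ {(1,1), (1,2)} is det [[-10, -12], [-6, 0]] = -72 ≠ 0, so this unfolding has rank ≥ 2; CP rank is at least every unfolding rank, so rank(T) ≥ 2. (Flattening ranks never certify an upper bound on CP rank; for that we must actually write T with 2 rank-1 terms.)
Upper bound — finding two terms. Every mode-1 slice of T is a multiple of one matrix: T[i,:,:] = a[i]·M with a = (1, -1) and M = [[-10, -6, -14], [-12, 0, -16], [4, -12, 4]] (rows indexed by j, columns by k). So it suffices to write M as a sum of two rank-1 matrices.
The rows of M satisfy (row 3) = 2·(row 1) − 2·(row 2), so splitting by rows, M = (1, 0, 2)(-10, -6, -14)ᵀ + (0, 1, -2)(-12, 0, -16)ᵀ.
Hence T = (1, -1) ⊗ (1, 0, 2) ⊗ (-10, -6, -14) + (1, -1) ⊗ (0, 1, -2) ⊗ (-12, 0, -16), so rank(T) ≤ 2.
These bounds meet, so rank(T) = 2.
Check entry T[2,3,2] = 12: (-1)·(2)·(-6) + (-1)·(-2)·(0) = 12.

rank(T) = 2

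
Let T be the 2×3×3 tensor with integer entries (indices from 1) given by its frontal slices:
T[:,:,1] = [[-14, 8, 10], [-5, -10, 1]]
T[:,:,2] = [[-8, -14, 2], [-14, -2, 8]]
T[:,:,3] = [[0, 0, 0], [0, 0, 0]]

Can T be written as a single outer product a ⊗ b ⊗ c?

No

The mode-1 unfolding of T (rows indexed by i, columns by (j,k) = (1,1), (1,2), (1,3), (2,1), (2,2), (2,3), (3,1), (3,2), (3,3)) is [[-14, -8, 0, 8, -14, 0, 10, 2, 0], [-5, -14, 0, -10, -2, 0, 1, 8, 0]].
There the 2×2 minor on rows i ∈ {1, 2}, columns (j,k) ∈ {(1,1), (1,2)} is det [[-14, -8], [-5, -14]] = 156 ≠ 0, so this unfolding has rank ≥ 2; CP rank is at least every unfolding rank, so rank(T) ≥ 2.
In particular rank(T) ≥ 2 > 1, so T is not rank-1.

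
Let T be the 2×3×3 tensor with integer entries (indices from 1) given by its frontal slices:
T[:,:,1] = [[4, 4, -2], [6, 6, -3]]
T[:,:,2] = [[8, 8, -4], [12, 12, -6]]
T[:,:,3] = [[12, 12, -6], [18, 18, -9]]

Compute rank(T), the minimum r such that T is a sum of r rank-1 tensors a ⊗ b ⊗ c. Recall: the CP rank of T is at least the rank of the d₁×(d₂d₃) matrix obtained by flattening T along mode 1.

Lower bound: T ≠ 0 (e.g. T[1,1,1] = 4), so rank(T) ≥ 1.
Upper bound: the mode-1 fibre T[:,1,1] = [4, 6] gives a = (2, 3) (primitive direction); the mode-2 fibre T[1,:,1] = [4, 4, -2] gives b = (2, 2, -1); then c[k] = T[1,1,k] / (a[1]·b[1]) = [4, 8, 12] / 4 = (1, 2, 3).
Expanding (2, 3) ⊗ (2, 2, -1) ⊗ (1, 2, 3) reproduces all 18 entries of T, so T = (2, 3) ⊗ (2, 2, -1) ⊗ (1, 2, 3) and rank(T) ≤ 1.
These bounds meet, so rank(T) = 1.

1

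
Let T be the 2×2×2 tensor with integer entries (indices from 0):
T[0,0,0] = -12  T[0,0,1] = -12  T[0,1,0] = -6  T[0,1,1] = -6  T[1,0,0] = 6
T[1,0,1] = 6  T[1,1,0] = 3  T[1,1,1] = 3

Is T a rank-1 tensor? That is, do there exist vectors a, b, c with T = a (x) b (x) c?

Yes

If T = a (x) b (x) c then every fibre of T is a multiple of the corresponding factor, so read the factors off the fibres through the nonzero entry T[0,0,0] = -12.
The mode-1 fibre T[:,0,0] = [-12, 6] gives a = [2, -1] (primitive direction); the mode-2 fibre T[0,:,0] = [-12, -6] gives b = [2, 1]; then c[k] = T[0,0,k] / (a[0]·b[0]) = [-12, -12] / 4 = [-3, -3].
Expanding [2, -1] (x) [2, 1] (x) [-3, -3] reproduces all 8 entries of T, so T = [2, -1] (x) [2, 1] (x) [-3, -3] and rank(T) ≤ 1.
Equivalently every frontal slice T[:,:,k] is c[k] times the rank-1 matrix [2, -1] (x) [2, 1]. So T has rank 1 (it is nonzero).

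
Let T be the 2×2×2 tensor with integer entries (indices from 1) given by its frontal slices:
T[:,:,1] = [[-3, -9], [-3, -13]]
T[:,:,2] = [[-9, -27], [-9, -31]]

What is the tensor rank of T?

2

Lower bound: the mode-3 unfolding of T (rows indexed by k, columns by (i,j) = (1,1), (1,2), (2,1), (2,2)) is [[-3, -9, -3, -13], [-9, -27, -9, -31]].
There the 2×2 minor on rows k ∈ {1, 2}, columns (i,j) ∈ {(1,1), (2,2)} is det [[-3, -13], [-9, -31]] = -24 ≠ 0, so this unfolding has rank ≥ 2; CP rank is at least every unfolding rank, so rank(T) ≥ 2. (This is only a lower bound: in general the CP rank may exceed every unfolding rank, so we still need to exhibit 2 rank-1 terms summing to T.)
Upper bound — finding two terms. Write S_k = T[:,:,k] for the frontal slices: S₁ = [[-3, -9], [-3, -13]], S₂ = [[-9, -27], [-9, -31]].
If T = a₁ ⊗ b₁ ⊗ c₁ + a₂ ⊗ b₂ ⊗ c₂ then each S_k = c₁[k]·a₁b₁ᵀ + c₂[k]·a₂b₂ᵀ. S₁ and S₂ are linearly independent, so a₁b₁ᵀ and a₂b₂ᵀ must span the same plane of matrices: they are the rank-1 matrices of the form x·S₁ + y·S₂.
det(x·S₁ + y·S₂) is 12·x² + 48·xy + 36·y² = 12·(x + 3·y)(x + y), vanishing at (x:y) = (3:-1) and (1:-1).
M₁ = 3·S₁ − S₂ = [[0, 0], [0, -8]] = (-8)·[0, 1][0, 1]ᵀ and M₂ = S₁ − S₂ = [[6, 18], [6, 18]] = 6·[1, 1][1, 3]ᵀ, so take a₁ = [0, 1], b₁ = [0, 1], a₂ = [1, 1], b₂ = [1, 3].
Each slice is an integer combination of E₁ = a₁b₁ᵀ and E₂ = a₂b₂ᵀ: S₁ = −4·E₁ − 3·E₂, S₂ = −4·E₁ − 9·E₂; reading off coefficients, c₁ = [-4, -4] and c₂ = [-3, -9].
Hence T = [0, 1] ⊗ [0, 1] ⊗ [-4, -4] + [1, 1] ⊗ [1, 3] ⊗ [-3, -9], so rank(T) ≤ 2.
These bounds meet, so rank(T) = 2.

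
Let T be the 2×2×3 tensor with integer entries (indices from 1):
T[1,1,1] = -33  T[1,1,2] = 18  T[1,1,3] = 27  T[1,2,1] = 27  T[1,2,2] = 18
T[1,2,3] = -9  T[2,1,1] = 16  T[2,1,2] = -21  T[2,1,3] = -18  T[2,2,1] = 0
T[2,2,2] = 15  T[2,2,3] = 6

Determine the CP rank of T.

Lower bound: the mode-1 unfolding of T (rows indexed by i, columns by (j,k) = (1,1), (1,2), (1,3), (2,1), (2,2), (2,3)) is [[-33, 18, 27, 27, 18, -9], [16, -21, -18, 0, 15, 6]].
There the 2×2 minor on rows i ∈ {1, 2}, columns (j,k) ∈ {(1,1), (1,2)} is det [[-33, 18], [16, -21]] = 405 ≠ 0, so this unfolding has rank ≥ 2; CP rank is at least every unfolding rank, so rank(T) ≥ 2. (Flattening ranks never certify an upper bound on CP rank; for that we must actually write T with 2 rank-1 terms.)
Upper bound — finding two terms. Write S_k = T[:,:,k] for the frontal slices: S₁ = [[-33, 27], [16, 0]], S₂ = [[18, 18], [-21, 15]], S₃ = [[27, -9], [-18, 6]].
If T = a₁ ∘ b₁ ∘ c₁ + a₂ ∘ b₂ ∘ c₂ then each S_k = c₁[k]·a₁b₁ᵀ + c₂[k]·a₂b₂ᵀ. S₁ and S₂ are linearly independent, so a₁b₁ᵀ and a₂b₂ᵀ must span the same plane of matrices: they are the rank-1 matrices of the form x·S₁ + y·S₂.
det(x·S₁ + y·S₂) is −432·x² − 216·xy + 648·y² = (-216)·(2·x + 3·y)(x − y), vanishing at (x:y) = (3:-2) and (1:1).
M₁ = 3·S₁ − 2·S₂ = [[-135, 45], [90, -30]] = (-15)·(3, -2)(3, -1)ᵀ and M₂ = S₁ + S₂ = [[-15, 45], [-5, 15]] = (-5)·(3, 1)(1, -3)ᵀ, so take a₁ = (3, -2), b₁ = (3, -1), a₂ = (3, 1), b₂ = (1, -3).
Each slice is an integer combination of E₁ = a₁b₁ᵀ and E₂ = a₂b₂ᵀ: S₁ = −3·E₁ − 2·E₂, S₂ = 3·E₁ − 3·E₂, S₃ = 3·E₁; reading off coefficients, c₁ = (-3, 3, 3) and c₂ = (-2, -3, 0).
Hence T = (3, -2) ∘ (3, -1) ∘ (-3, 3, 3) + (3, 1) ∘ (1, -3) ∘ (-2, -3, 0), so rank(T) ≤ 2.
These bounds meet, so rank(T) = 2.

2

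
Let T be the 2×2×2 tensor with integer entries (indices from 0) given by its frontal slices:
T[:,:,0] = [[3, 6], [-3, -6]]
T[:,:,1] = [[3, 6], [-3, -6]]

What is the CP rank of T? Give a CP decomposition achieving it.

Lower bound: T ≠ 0 (e.g. T[0,0,0] = 3), so rank(T) ≥ 1.
Upper bound: if T = a ∘ b ∘ c then every fibre of T is a multiple of the corresponding factor, so read the factors off the fibres through the nonzero entry T[0,0,0] = 3.
The mode-1 fibre T[:,0,0] = [3, -3] gives a = [1, -1] (primitive direction); the mode-2 fibre T[0,:,0] = [3, 6] gives b = [1, 2]; then c[k] = T[0,0,k] / (a[0]·b[0]) = [3, 3] / 1 = [3, 3].
Expanding [1, -1] ∘ [1, 2] ∘ [3, 3] reproduces all 8 entries of T, so T = [1, -1] ∘ [1, 2] ∘ [3, 3] and rank(T) ≤ 1.
These bounds meet, so rank(T) = 1.

rank(T) = 1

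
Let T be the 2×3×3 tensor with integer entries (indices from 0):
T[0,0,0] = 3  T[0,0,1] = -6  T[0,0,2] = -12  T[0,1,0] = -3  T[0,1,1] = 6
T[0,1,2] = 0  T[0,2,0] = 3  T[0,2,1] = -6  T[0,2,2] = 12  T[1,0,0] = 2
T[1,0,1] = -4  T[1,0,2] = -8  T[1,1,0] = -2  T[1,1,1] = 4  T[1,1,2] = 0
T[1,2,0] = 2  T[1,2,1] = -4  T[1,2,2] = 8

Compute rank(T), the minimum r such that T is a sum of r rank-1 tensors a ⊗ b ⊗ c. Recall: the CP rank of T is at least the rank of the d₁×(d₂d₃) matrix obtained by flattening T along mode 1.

Lower bound: in the mode-2 unfolding of T (rows indexed by j, columns by (i,k)) the 2×2 minor on rows j ∈ {0, 1}, columns (i,k) ∈ {(0,0), (0,2)} is det [[3, -12], [-3, 0]] = -36 ≠ 0, so that unfolding has rank ≥ 2 and hence rank(T) ≥ 2 (CP rank is at least every unfolding rank, though it can be larger).
Upper bound: T[i,:,:] = a[i]·M for every slice, with a = [3, 2] and M = [[1, -2, -4], [-1, 2, 0], [1, -2, 4]] (rows j, columns k).
The rows of M satisfy (row 0) = −2·(row 1) − (row 2), so splitting by rows, M = [-2, 1, 0][-1, 2, 0]ᵀ + [-1, 0, 1][1, -2, 4]ᵀ.
Hence T = [3, 2] ⊗ [-2, 1, 0] ⊗ [-1, 2, 0] + [3, 2] ⊗ [-1, 0, 1] ⊗ [1, -2, 4], so rank(T) ≤ 2.
These bounds meet, so rank(T) = 2.

2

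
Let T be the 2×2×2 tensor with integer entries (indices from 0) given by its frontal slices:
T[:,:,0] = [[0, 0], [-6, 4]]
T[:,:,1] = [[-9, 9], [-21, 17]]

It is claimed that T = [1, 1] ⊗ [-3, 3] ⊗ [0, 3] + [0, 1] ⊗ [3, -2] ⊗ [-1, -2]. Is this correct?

Reconstruct entry (1,0,0) from the claimed factors: Σₗ aₗ[1]bₗ[0]cₗ[0] = (1)·(-3)·(0) + (1)·(3)·(-1) = -3, but T[1,0,0] = -6. The claim is false.

No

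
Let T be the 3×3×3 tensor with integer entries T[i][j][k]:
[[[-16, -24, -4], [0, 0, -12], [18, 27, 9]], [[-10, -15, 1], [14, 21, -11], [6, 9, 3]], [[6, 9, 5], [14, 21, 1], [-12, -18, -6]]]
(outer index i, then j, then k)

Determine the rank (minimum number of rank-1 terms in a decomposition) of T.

Lower bound: the mode-3 unfolding of T (rows indexed by k, columns by (i,j) = (0,0), (0,1), (0,2), (1,0), (1,1), (1,2), (2,0), (2,1), (2,2)) is [[-16, 0, 18, -10, 14, 6, 6, 14, -12], [-24, 0, 27, -15, 21, 9, 9, 21, -18], [-4, -12, 9, 1, -11, 3, 5, 1, -6]].
There the 2×2 minor on rows k ∈ {0, 2}, columns (i,j) ∈ {(0,0), (0,1)} is det [[-16, 0], [-4, -12]] = 192 ≠ 0, so this unfolding has rank ≥ 2; CP rank is at least every unfolding rank, so rank(T) ≥ 2. (Unfolding ranks only ever bound the CP rank from below — rank(T) can be strictly larger than all of them — so the matching upper bound has to come from an explicit 2-term decomposition.)
Upper bound — finding two terms. Write S_k = T[:,:,k] for the frontal slices: S₀ = [[-16, 0, 18], [-10, 14, 6], [6, 14, -12]], S₁ = [[-24, 0, 27], [-15, 21, 9], [9, 21, -18]], S₂ = [[-4, -12, 9], [1, -11, 3], [5, 1, -6]].
If T = a₁ ⊗ b₁ ⊗ c₁ + a₂ ⊗ b₂ ⊗ c₂ then each S_k = c₁[k]·a₁b₁ᵀ + c₂[k]·a₂b₂ᵀ. S₀ and S₂ are linearly independent, so a₁b₁ᵀ and a₂b₂ᵀ must span the same plane of matrices: they are the rank-1 matrices of the form x·S₀ + y·S₂.
The 2×2 minor of x·S₀ + y·S₂ on rows {0,1}, columns {0,1} is −224·x² + 56·y² = (-56)·(2·x − y)(2·x + y), vanishing at (x:y) = (1:2) and (1:-2).
M₁ = S₀ + 2·S₂ = [[-24, -24, 36], [-8, -8, 12], [16, 16, -24]] = (-4)·[3, 1, -2][2, 2, -3]ᵀ and M₂ = S₀ − 2·S₂ = [[-8, 24, 0], [-12, 36, 0], [-4, 12, 0]] = (-4)·[2, 3, 1][1, -3, 0]ᵀ, so take a₁ = [3, 1, -2], b₁ = [2, 2, -3], a₂ = [2, 3, 1], b₂ = [1, -3, 0].
Each slice is an integer combination of E₁ = a₁b₁ᵀ and E₂ = a₂b₂ᵀ: S₀ = −2·E₁ − 2·E₂, S₁ = −3·E₁ − 3·E₂, S₂ = −E₁ + E₂; reading off coefficients, c₁ = [-2, -3, -1] and c₂ = [-2, -3, 1].
Hence T = [3, 1, -2] ⊗ [2, 2, -3] ⊗ [-2, -3, -1] + [2, 3, 1] ⊗ [1, -3, 0] ⊗ [-2, -3, 1], so rank(T) ≤ 2.
These bounds meet, so rank(T) = 2.

2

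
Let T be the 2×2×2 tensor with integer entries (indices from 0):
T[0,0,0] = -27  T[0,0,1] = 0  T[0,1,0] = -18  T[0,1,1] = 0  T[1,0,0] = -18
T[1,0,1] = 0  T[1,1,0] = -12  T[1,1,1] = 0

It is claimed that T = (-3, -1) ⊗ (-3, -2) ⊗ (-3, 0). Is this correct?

Reconstruct entry (1,0,0) from the claimed factors: Σₗ aₗ[1]bₗ[0]cₗ[0] = (-1)·(-3)·(-3) = -9, but T[1,0,0] = -18. The claim is false.

No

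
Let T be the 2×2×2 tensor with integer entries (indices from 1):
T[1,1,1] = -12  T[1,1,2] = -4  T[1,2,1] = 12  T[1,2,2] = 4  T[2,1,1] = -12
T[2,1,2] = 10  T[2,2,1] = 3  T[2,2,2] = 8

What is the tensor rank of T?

2

Lower bound: the mode-3 unfolding of T (rows indexed by k, columns by (i,j) = (1,1), (1,2), (2,1), (2,2)) is [[-12, 12, -12, 3], [-4, 4, 10, 8]].
There the 2×2 minor on rows k ∈ {1, 2}, columns (i,j) ∈ {(1,1), (2,1)} is det [[-12, -12], [-4, 10]] = -168 ≠ 0, so this unfolding has rank ≥ 2; CP rank is at least every unfolding rank, so rank(T) ≥ 2. (Flattening ranks never certify an upper bound on CP rank; for that we must actually write T with 2 rank-1 terms.)
Upper bound — finding two terms. Write S_k = T[:,:,k] for the frontal slices: S₁ = [[-12, 12], [-12, 3]], S₂ = [[-4, 4], [10, 8]].
If T = a₁ ⊗ b₁ ⊗ c₁ + a₂ ⊗ b₂ ⊗ c₂ then each S_k = c₁[k]·a₁b₁ᵀ + c₂[k]·a₂b₂ᵀ. S₁ and S₂ are linearly independent, so a₁b₁ᵀ and a₂b₂ᵀ must span the same plane of matrices: they are the rank-1 matrices of the form x·S₁ + y·S₂.
det(x·S₁ + y·S₂) is 108·x² − 180·xy − 72·y² = 36·(x − 2·y)(3·x + y), vanishing at (x:y) = (2:1) and (1:-3).
M₁ = 2·S₁ + S₂ = [[-28, 28], [-14, 14]] = (-14)·[2, 1][1, -1]ᵀ and M₂ = S₁ − 3·S₂ = [[0, 0], [-42, -21]] = (-21)·[0, 1][2, 1]ᵀ, so take a₁ = [2, 1], b₁ = [1, -1], a₂ = [0, 1], b₂ = [2, 1].
Each slice is an integer combination of E₁ = a₁b₁ᵀ and E₂ = a₂b₂ᵀ: S₁ = −6·E₁ − 3·E₂, S₂ = −2·E₁ + 6·E₂; reading off coefficients, c₁ = [-6, -2] and c₂ = [-3, 6].
Hence T = [2, 1] ⊗ [1, -1] ⊗ [-6, -2] + [0, 1] ⊗ [2, 1] ⊗ [-3, 6], so rank(T) ≤ 2.
These bounds meet, so rank(T) = 2.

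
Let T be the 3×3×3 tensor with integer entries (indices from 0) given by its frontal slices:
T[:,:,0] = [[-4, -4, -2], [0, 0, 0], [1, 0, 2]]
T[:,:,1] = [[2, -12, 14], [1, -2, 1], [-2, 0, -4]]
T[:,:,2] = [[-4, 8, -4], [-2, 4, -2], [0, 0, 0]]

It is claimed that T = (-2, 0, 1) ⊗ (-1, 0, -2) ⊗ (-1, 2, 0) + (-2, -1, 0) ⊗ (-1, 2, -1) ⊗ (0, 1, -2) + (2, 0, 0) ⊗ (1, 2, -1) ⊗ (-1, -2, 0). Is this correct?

Reconstruct entrywise from the claimed factors. For example, T[2,1,1] = 0 and Σₗ aₗ[2]bₗ[1]cₗ[1] = (1)·(0)·(2) + (0)·(2)·(1) + (0)·(2)·(-2) = 0; checking all 27 entries, every one matches. The claim holds.

Yes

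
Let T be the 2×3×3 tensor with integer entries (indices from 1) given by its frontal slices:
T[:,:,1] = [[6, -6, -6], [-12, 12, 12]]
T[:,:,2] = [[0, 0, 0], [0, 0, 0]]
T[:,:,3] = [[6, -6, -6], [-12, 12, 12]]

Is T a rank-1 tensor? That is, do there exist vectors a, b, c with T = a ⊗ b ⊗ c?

If T = a ⊗ b ⊗ c then every fibre of T is a multiple of the corresponding factor, so read the factors off the fibres through the nonzero entry T[1,1,1] = 6.
The mode-1 fibre T[:,1,1] = [6, -12] gives a = [1, -2] (primitive direction); the mode-2 fibre T[1,:,1] = [6, -6, -6] gives b = [1, -1, -1]; then c[k] = T[1,1,k] / (a[1]·b[1]) = [6, 0, 6] / 1 = [6, 0, 6].
Expanding [1, -2] ⊗ [1, -1, -1] ⊗ [6, 0, 6] reproduces all 18 entries of T, so T = [1, -2] ⊗ [1, -1, -1] ⊗ [6, 0, 6] and rank(T) ≤ 1.
Equivalently every frontal slice T[:,:,k] is c[k] times the rank-1 matrix [1, -2] ⊗ [1, -1, -1]. So T has rank 1 (it is nonzero).

Yes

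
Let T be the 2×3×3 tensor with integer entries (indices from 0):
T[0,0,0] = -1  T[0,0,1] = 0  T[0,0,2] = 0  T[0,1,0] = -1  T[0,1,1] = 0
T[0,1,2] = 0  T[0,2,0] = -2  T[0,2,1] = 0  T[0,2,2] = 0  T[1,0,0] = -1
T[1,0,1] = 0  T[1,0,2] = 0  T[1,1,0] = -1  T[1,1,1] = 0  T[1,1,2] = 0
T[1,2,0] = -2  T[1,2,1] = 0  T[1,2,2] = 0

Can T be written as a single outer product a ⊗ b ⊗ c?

The mode-1 fibre T[:,0,0] = [-1, -1] gives a = [1, 1] (primitive direction); the mode-2 fibre T[0,:,0] = [-1, -1, -2] gives b = [1, 1, 2]; then c[k] = T[0,0,k] / (a[0]·b[0]) = [-1, 0, 0] / 1 = [-1, 0, 0].
Expanding [1, 1] ⊗ [1, 1, 2] ⊗ [-1, 0, 0] reproduces all 18 entries of T, so T = [1, 1] ⊗ [1, 1, 2] ⊗ [-1, 0, 0] and rank(T) ≤ 1.
Equivalently every frontal slice T[:,:,k] is c[k] times the rank-1 matrix [1, 1] ⊗ [1, 1, 2]. So T has rank 1 (it is nonzero).

Yes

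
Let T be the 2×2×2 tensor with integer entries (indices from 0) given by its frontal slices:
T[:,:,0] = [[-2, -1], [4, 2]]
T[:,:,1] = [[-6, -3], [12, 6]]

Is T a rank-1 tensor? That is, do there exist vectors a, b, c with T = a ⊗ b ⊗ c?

Yes

If T = a ⊗ b ⊗ c then every fibre of T is a multiple of the corresponding factor, so read the factors off the fibres through the nonzero entry T[0,0,0] = -2.
The mode-1 fibre T[:,0,0] = [-2, 4] gives a = [1, -2] (primitive direction); the mode-2 fibre T[0,:,0] = [-2, -1] gives b = [2, 1]; then c[k] = T[0,0,k] / (a[0]·b[0]) = [-2, -6] / 2 = [-1, -3].
Expanding [1, -2] ⊗ [2, 1] ⊗ [-1, -3] reproduces all 8 entries of T, so T = [1, -2] ⊗ [2, 1] ⊗ [-1, -3] and rank(T) ≤ 1.
Equivalently every frontal slice T[:,:,k] is c[k] times the rank-1 matrix [1, -2] ⊗ [2, 1]. So T has rank 1 (it is nonzero).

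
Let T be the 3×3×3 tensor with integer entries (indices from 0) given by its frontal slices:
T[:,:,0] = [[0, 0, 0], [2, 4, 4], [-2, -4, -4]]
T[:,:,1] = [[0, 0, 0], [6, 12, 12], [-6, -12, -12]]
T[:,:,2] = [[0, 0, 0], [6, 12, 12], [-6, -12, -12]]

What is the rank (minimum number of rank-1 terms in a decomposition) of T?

Lower bound: T ≠ 0 (e.g. T[1,0,0] = 2), so rank(T) ≥ 1.
Upper bound: the mode-1 fibre T[:,0,0] = [0, 2, -2] gives a = [0, 1, -1] (primitive direction); the mode-2 fibre T[1,:,0] = [2, 4, 4] gives b = [1, 2, 2]; then c[k] = T[1,0,k] / (a[1]·b[0]) = [2, 6, 6] / 1 = [2, 6, 6].
Expanding [0, 1, -1] ∘ [1, 2, 2] ∘ [2, 6, 6] reproduces all 27 entries of T, so T = [0, 1, -1] ∘ [1, 2, 2] ∘ [2, 6, 6] and rank(T) ≤ 1.
These bounds meet, so rank(T) = 1.

1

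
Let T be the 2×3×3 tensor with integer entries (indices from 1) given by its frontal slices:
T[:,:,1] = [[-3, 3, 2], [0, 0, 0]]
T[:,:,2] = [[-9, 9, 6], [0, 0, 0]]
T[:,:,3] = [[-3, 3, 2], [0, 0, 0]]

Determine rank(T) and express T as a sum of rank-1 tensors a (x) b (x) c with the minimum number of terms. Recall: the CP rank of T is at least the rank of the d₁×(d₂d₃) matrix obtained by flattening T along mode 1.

Lower bound: T ≠ 0 (e.g. T[1,1,1] = -3), so rank(T) ≥ 1.
Upper bound: if T = a (x) b (x) c then every fibre of T is a multiple of the corresponding factor, so read the factors off the fibres through the nonzero entry T[1,1,1] = -3.
The mode-1 fibre T[:,1,1] = [-3, 0] gives a = [1, 0] (primitive direction); the mode-2 fibre T[1,:,1] = [-3, 3, 2] gives b = [3, -3, -2]; then c[k] = T[1,1,k] / (a[1]·b[1]) = [-3, -9, -3] / 3 = [-1, -3, -1].
Expanding [1, 0] (x) [3, -3, -2] (x) [-1, -3, -1] reproduces all 18 entries of T, so T = [1, 0] (x) [3, -3, -2] (x) [-1, -3, -1] and rank(T) ≤ 1.
These bounds meet, so rank(T) = 1.

rank(T) = 1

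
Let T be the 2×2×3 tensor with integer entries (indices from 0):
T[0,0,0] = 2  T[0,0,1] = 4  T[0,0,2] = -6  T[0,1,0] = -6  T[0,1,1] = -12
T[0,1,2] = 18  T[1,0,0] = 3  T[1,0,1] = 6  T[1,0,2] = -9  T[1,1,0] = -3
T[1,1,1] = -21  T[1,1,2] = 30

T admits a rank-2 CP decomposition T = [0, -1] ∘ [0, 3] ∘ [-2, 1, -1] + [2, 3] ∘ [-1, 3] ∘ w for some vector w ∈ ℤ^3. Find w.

w = [-1, -2, 3]

Subtract the known terms from T to get the rank-1 residual R = [2, 3] ∘ [-1, 3] ∘ w, so R[i,j,k] = a[i]·b[j]·w[k]. Pick indices with nonzero a[0]·b[0] = (2)·(-1) = -2. Only the fibre through (0,0,·) is needed: R[0,0,:] = T[0,0,:] − Σₗ aₗ[0]bₗ[0]cₗ = [2, 4, -6] − (0)·(0)·[-2, 1, -1] = [2, 4, -6]. Then w[k] = R[0,0,k] / -2 for each k, giving w = [2, 4, -6] / -2 = [-1, -2, 3].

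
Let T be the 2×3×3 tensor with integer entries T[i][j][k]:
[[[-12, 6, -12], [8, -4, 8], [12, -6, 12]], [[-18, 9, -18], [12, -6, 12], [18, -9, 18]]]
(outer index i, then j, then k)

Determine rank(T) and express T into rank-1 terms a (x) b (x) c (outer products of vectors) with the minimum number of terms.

Lower bound: T ≠ 0 (e.g. T[0,0,0] = -12), so rank(T) ≥ 1.
Upper bound: if T = a (x) b (x) c then every fibre of T is a multiple of the corresponding factor, so read the factors off the fibres through the nonzero entry T[0,0,0] = -12.
The mode-1 fibre T[:,0,0] = [-12, -18] gives a = [2, 3] (primitive direction); the mode-2 fibre T[0,:,0] = [-12, 8, 12] gives b = [3, -2, -3]; then c[k] = T[0,0,k] / (a[0]·b[0]) = [-12, 6, -12] / 6 = [-2, 1, -2].
Expanding [2, 3] (x) [3, -2, -3] (x) [-2, 1, -2] reproduces all 18 entries of T, so T = [2, 3] (x) [3, -2, -3] (x) [-2, 1, -2] and rank(T) ≤ 1.
These bounds meet, so rank(T) = 1.

rank(T) = 1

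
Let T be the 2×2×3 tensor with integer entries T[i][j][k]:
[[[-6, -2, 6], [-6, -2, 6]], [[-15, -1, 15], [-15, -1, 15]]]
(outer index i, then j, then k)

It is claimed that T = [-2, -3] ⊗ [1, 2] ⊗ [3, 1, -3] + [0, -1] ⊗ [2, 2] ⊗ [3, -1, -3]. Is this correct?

Reconstruct entry (0,1,0) from the claimed factors: Σₗ aₗ[0]bₗ[1]cₗ[0] = (-2)·(2)·(3) + (0)·(2)·(3) = -12, but T[0,1,0] = -6. The claim is false.

No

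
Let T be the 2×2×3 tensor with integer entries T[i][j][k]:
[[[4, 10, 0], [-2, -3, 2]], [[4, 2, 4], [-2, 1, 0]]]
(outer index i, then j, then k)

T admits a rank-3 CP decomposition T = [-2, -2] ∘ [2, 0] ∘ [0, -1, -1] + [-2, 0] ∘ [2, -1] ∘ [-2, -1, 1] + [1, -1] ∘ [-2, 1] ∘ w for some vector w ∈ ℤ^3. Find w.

w = [2, -1, 0]

Subtract the known terms from T to get the rank-1 residual R = [1, -1] ∘ [-2, 1] ∘ w, so R[i,j,k] = a[i]·b[j]·w[k]. Pick indices with nonzero a[0]·b[0] = (1)·(-2) = -2. Only the fibre through (0,0,·) is needed: R[0,0,:] = T[0,0,:] − Σₗ aₗ[0]bₗ[0]cₗ = [4, 10, 0] − (-2)·(2)·[0, -1, -1] − (-2)·(2)·[-2, -1, 1] = [-4, 2, 0]. Then w[k] = R[0,0,k] / -2 for each k, giving w = [-4, 2, 0] / -2 = [2, -1, 0].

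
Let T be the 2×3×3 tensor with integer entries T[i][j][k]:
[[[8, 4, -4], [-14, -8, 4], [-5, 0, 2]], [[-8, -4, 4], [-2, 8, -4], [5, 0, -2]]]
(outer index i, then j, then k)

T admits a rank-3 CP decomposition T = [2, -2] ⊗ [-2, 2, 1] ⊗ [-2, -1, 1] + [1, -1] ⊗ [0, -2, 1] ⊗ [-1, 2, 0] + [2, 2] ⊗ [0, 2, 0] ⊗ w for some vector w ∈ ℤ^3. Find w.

w = [-2, 0, 0]

Subtract the known terms from T to get the rank-1 residual R = [2, 2] ⊗ [0, 2, 0] ⊗ w, so R[i,j,k] = a[i]·b[j]·w[k]. Pick indices with nonzero a[0]·b[1] = (2)·(2) = 4. Only the fibre through (0,1,·) is needed: R[0,1,:] = T[0,1,:] − Σₗ aₗ[0]bₗ[1]cₗ = [-14, -8, 4] − (2)·(2)·[-2, -1, 1] − (1)·(-2)·[-1, 2, 0] = [-8, 0, 0]. Then w[k] = R[0,1,k] / 4 for each k, giving w = [-8, 0, 0] / 4 = [-2, 0, 0].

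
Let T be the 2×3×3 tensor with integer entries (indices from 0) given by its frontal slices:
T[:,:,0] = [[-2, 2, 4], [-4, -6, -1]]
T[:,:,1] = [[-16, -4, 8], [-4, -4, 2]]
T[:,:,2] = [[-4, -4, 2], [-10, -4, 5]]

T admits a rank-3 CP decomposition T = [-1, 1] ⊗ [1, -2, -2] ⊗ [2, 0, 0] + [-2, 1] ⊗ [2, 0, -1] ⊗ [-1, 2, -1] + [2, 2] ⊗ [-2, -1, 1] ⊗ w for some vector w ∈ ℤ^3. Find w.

Subtract the known terms from T to get the rank-1 residual R = [2, 2] ⊗ [-2, -1, 1] ⊗ w, so R[i,j,k] = a[i]·b[j]·w[k]. Pick indices with nonzero a[0]·b[0] = (2)·(-2) = -4. Only the fibre through (0,0,·) is needed: R[0,0,:] = T[0,0,:] − Σₗ aₗ[0]bₗ[0]cₗ = [-2, -16, -4] − (-1)·(1)·[2, 0, 0] − (-2)·(2)·[-1, 2, -1] = [-4, -8, -8]. Then w[k] = R[0,0,k] / -4 for each k, giving w = [-4, -8, -8] / -4 = [1, 2, 2].

w = [1, 2, 2]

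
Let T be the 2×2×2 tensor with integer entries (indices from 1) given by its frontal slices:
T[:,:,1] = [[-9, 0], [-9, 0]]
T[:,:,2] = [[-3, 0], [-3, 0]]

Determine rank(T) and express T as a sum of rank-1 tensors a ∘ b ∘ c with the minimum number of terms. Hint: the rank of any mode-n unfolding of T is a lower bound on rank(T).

rank(T) = 1

Lower bound: T ≠ 0 (e.g. T[1,1,1] = -9), so rank(T) ≥ 1.
Upper bound: the mode-1 fibre T[:,1,1] = [-9, -9] gives a = [1, 1] (primitive direction); the mode-2 fibre T[1,:,1] = [-9, 0] gives b = [1, 0]; then c[k] = T[1,1,k] / (a[1]·b[1]) = [-9, -3] / 1 = [-9, -3].
Expanding [1, 1] ∘ [1, 0] ∘ [-9, -3] reproduces all 8 entries of T, so T = [1, 1] ∘ [1, 0] ∘ [-9, -3] and rank(T) ≤ 1.
These bounds meet, so rank(T) = 1.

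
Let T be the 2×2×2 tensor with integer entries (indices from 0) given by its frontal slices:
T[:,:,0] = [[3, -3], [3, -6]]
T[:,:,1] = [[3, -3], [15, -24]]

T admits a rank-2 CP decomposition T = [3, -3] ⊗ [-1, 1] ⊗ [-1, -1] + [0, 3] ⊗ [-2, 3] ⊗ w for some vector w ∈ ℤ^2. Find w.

Subtract the known terms from T to get the rank-1 residual R = [0, 3] ⊗ [-2, 3] ⊗ w, so R[i,j,k] = a[i]·b[j]·w[k]. Pick indices with nonzero a[1]·b[0] = (3)·(-2) = -6. Only the fibre through (1,0,·) is needed: R[1,0,:] = T[1,0,:] − Σₗ aₗ[1]bₗ[0]cₗ = [3, 15] − (-3)·(-1)·[-1, -1] = [6, 18]. Then w[k] = R[1,0,k] / -6 for each k, giving w = [6, 18] / -6 = [-1, -3].

w = [-1, -3]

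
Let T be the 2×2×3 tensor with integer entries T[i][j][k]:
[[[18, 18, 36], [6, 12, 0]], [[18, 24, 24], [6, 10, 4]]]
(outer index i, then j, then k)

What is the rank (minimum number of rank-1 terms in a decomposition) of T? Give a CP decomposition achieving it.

rank(T) = 2

Lower bound: the mode-2 unfolding of T (rows indexed by j, columns by (i,k) = (0,0), (0,1), (0,2), (1,0), (1,1), (1,2)) is [[18, 18, 36, 18, 24, 24], [6, 12, 0, 6, 10, 4]].
There the 2×2 minor on rows j ∈ {0, 1}, columns (i,k) ∈ {(0,0), (0,1)} is det [[18, 18], [6, 12]] = 108 ≠ 0, so this unfolding has rank ≥ 2; CP rank is at least every unfolding rank, so rank(T) ≥ 2. (Flattening ranks never certify an upper bound on CP rank; for that we must actually write T with 2 rank-1 terms.)
Upper bound — finding two terms. Write S_k = T[:,:,k] for the frontal slices: S₀ = [[18, 6], [18, 6]], S₁ = [[18, 12], [24, 10]], S₂ = [[36, 0], [24, 4]].
If T = a₁ (x) b₁ (x) c₁ + a₂ (x) b₂ (x) c₂ then each S_k = c₁[k]·a₁b₁ᵀ + c₂[k]·a₂b₂ᵀ. S₀ and S₁ are linearly independent, so a₁b₁ᵀ and a₂b₂ᵀ must span the same plane of matrices: they are the rank-1 matrices of the form x·S₀ + y·S₁.
det(x·S₀ + y·S₁) is −72·xy − 108·y² = (-36)·(2·x + 3·y)(y), vanishing at (x:y) = (3:-2) and (1:0).
M₁ = 3·S₀ − 2·S₁ = [[18, -6], [6, -2]] = 2·(3, 1)(3, -1)ᵀ and M₂ = S₀ = [[18, 6], [18, 6]] = 6·(1, 1)(3, 1)ᵀ, so take a₁ = (3, 1), b₁ = (3, -1), a₂ = (1, 1), b₂ = (3, 1).
Each slice is an integer combination of E₁ = a₁b₁ᵀ and E₂ = a₂b₂ᵀ: S₀ = 6·E₂, S₁ = −E₁ + 9·E₂, S₂ = 2·E₁ + 6·E₂; reading off coefficients, c₁ = (0, -1, 2) and c₂ = (6, 9, 6).
Hence T = (3, 1) (x) (3, -1) (x) (0, -1, 2) + (1, 1) (x) (3, 1) (x) (6, 9, 6), so rank(T) ≤ 2.
These bounds meet, so rank(T) = 2.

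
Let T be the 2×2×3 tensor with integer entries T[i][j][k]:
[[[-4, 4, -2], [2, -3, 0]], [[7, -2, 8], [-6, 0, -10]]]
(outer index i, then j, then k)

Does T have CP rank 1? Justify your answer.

The mode-3 unfolding of T (rows indexed by k, columns by (i,j) = (0,0), (0,1), (1,0), (1,1)) is [[-4, 2, 7, -6], [4, -3, -2, 0], [-2, 0, 8, -10]].
There the 3×3 minor on rows k ∈ {0, 1, 2}, columns (i,j) ∈ {(0,0), (0,1), (1,0)} is det [[-4, 2, 7], [4, -3, -2], [-2, 0, 8]] = -2 ≠ 0, so this unfolding has rank ≥ 3; CP rank is at least every unfolding rank, so rank(T) ≥ 3.
In particular rank(T) ≥ 3 > 1, so T is not rank-1.

No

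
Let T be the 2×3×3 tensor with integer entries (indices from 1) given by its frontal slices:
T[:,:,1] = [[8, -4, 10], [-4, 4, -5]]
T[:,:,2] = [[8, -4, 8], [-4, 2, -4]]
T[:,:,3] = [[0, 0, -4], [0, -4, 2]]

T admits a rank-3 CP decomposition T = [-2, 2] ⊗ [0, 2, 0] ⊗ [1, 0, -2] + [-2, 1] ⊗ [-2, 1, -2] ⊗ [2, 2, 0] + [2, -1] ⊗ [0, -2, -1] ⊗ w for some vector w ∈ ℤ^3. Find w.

w = [-1, 0, 2]

Subtract the known terms from T to get the rank-1 residual R = [2, -1] ⊗ [0, -2, -1] ⊗ w, so R[i,j,k] = a[i]·b[j]·w[k]. Pick indices with nonzero a[1]·b[2] = (2)·(-2) = -4. Only the fibre through (1,2,·) is needed: R[1,2,:] = T[1,2,:] − Σₗ aₗ[1]bₗ[2]cₗ = [-4, -4, 0] − (-2)·(2)·[1, 0, -2] − (-2)·(1)·[2, 2, 0] = [4, 0, -8]. Then w[k] = R[1,2,k] / -4 for each k, giving w = [4, 0, -8] / -4 = [-1, 0, 2].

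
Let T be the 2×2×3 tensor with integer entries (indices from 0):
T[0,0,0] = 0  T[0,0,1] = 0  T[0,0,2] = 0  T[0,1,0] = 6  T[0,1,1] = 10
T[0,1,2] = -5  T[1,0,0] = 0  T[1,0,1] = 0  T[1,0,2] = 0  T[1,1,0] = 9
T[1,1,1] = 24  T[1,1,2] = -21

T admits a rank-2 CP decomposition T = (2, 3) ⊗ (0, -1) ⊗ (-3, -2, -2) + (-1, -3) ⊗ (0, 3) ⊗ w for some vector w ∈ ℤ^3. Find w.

w = (0, -2, 3)

Subtract the known terms from T to get the rank-1 residual R = (-1, -3) ⊗ (0, 3) ⊗ w, so R[i,j,k] = a[i]·b[j]·w[k]. Pick indices with nonzero a[0]·b[1] = (-1)·(3) = -3. Only the fibre through (0,1,·) is needed: R[0,1,:] = T[0,1,:] − Σₗ aₗ[0]bₗ[1]cₗ = [6, 10, -5] − (2)·(-1)·(-3, -2, -2) = [0, 6, -9]. Then w[k] = R[0,1,k] / -3 for each k, giving w = [0, 6, -9] / -3 = (0, -2, 3).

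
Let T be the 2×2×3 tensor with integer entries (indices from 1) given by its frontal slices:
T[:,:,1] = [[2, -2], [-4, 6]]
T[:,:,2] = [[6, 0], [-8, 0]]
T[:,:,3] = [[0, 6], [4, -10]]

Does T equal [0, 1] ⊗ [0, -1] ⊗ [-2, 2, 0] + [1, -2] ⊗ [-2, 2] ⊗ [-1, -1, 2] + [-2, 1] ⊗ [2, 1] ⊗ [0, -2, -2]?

No

Reconstruct entry (1,1,2) from the claimed factors: Σₗ aₗ[1]bₗ[1]cₗ[2] = (0)·(0)·(2) + (1)·(-2)·(-1) + (-2)·(2)·(-2) = 10, but T[1,1,2] = 6. The claim is false.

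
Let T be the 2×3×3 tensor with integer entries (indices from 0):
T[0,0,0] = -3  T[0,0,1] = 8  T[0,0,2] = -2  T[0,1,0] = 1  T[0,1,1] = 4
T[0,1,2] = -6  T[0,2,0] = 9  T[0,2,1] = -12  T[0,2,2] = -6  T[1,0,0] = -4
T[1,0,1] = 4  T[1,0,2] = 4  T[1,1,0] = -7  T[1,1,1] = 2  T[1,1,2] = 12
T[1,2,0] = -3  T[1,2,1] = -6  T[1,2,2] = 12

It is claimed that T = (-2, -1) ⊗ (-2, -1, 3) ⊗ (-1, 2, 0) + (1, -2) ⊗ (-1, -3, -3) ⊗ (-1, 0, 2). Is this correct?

Reconstruct entrywise from the claimed factors. For example, T[1,0,2] = 4 and Σₗ aₗ[1]bₗ[0]cₗ[2] = (-1)·(-2)·(0) + (-2)·(-1)·(2) = 4; checking all 18 entries, every one matches. The claim holds.

Yes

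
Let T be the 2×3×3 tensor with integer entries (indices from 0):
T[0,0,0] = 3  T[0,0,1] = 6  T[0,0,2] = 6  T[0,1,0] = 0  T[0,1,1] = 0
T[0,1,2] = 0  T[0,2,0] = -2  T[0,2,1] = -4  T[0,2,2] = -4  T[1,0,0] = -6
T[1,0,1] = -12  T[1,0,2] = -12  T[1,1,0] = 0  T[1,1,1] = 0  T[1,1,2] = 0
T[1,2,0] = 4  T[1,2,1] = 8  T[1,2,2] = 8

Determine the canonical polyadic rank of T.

1

Lower bound: T ≠ 0 (e.g. T[0,0,0] = 3), so rank(T) ≥ 1.
Upper bound: if T = a ⊗ b ⊗ c then every fibre of T is a multiple of the corresponding factor, so read the factors off the fibres through the nonzero entry T[0,0,0] = 3.
The mode-1 fibre T[:,0,0] = [3, -6] gives a = [1, -2] (primitive direction); the mode-2 fibre T[0,:,0] = [3, 0, -2] gives b = [3, 0, -2]; then c[k] = T[0,0,k] / (a[0]·b[0]) = [3, 6, 6] / 3 = [1, 2, 2].
Expanding [1, -2] ⊗ [3, 0, -2] ⊗ [1, 2, 2] reproduces all 18 entries of T, so T = [1, -2] ⊗ [3, 0, -2] ⊗ [1, 2, 2] and rank(T) ≤ 1.
These bounds meet, so rank(T) = 1.
Check entry T[1,2,0] = 4: (-2)·(-2)·(1) = 4.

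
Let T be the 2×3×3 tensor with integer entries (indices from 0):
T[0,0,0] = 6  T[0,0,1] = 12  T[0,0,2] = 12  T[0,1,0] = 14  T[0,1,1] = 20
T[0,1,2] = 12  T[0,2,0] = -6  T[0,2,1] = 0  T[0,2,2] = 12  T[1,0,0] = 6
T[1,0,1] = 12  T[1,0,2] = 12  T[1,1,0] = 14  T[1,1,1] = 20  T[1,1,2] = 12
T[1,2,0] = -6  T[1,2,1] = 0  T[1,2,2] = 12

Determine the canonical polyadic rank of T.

Lower bound: the mode-2 unfolding of T (rows indexed by j, columns by (i,k) = (0,0), (0,1), (0,2), (1,0), (1,1), (1,2)) is [[6, 12, 12, 6, 12, 12], [14, 20, 12, 14, 20, 12], [-6, 0, 12, -6, 0, 12]].
There the 2×2 minor on rows j ∈ {0, 1}, columns (i,k) ∈ {(0,0), (0,1)} is det [[6, 12], [14, 20]] = -48 ≠ 0, so this unfolding has rank ≥ 2; CP rank is at least every unfolding rank, so rank(T) ≥ 2. (Unfolding ranks only ever bound the CP rank from below — rank(T) can be strictly larger than all of them — so the matching upper bound has to come from an explicit 2-term decomposition.)
Upper bound — finding two terms. Every mode-1 slice of T is a multiple of one matrix: T[i,:,:] = a[i]·M with a = [1, 1] and M = [[6, 12, 12], [14, 20, 12], [-6, 0, 12]] (rows indexed by j, columns by k). So it suffices to write M as a sum of two rank-1 matrices.
The columns of M satisfy (column 2) = −2·(column 0) + 2·(column 1), so splitting by columns, M = [6, 14, -6][1, 0, -2]ᵀ + [12, 20, 0][0, 1, 2]ᵀ.
Hence T = [1, 1] ⊗ [6, 14, -6] ⊗ [1, 0, -2] + [1, 1] ⊗ [12, 20, 0] ⊗ [0, 1, 2], so rank(T) ≤ 2.
These bounds meet, so rank(T) = 2.

2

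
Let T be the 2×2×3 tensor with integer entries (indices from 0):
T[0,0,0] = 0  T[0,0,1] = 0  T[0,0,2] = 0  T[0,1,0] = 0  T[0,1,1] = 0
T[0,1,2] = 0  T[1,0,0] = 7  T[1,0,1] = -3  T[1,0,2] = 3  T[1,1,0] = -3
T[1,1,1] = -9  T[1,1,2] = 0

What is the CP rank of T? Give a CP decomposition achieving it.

Lower bound: the mode-3 unfolding of T (rows indexed by k, columns by (i,j) = (0,0), (0,1), (1,0), (1,1)) is [[0, 0, 7, -3], [0, 0, -3, -9], [0, 0, 3, 0]].
There the 2×2 minor on rows k ∈ {0, 1}, columns (i,j) ∈ {(1,0), (1,1)} is det [[7, -3], [-3, -9]] = -72 ≠ 0, so this unfolding has rank ≥ 2; CP rank is at least every unfolding rank, so rank(T) ≥ 2. (Flattening ranks never certify an upper bound on CP rank; for that we must actually write T with 2 rank-1 terms.)
Upper bound — finding two terms. Every mode-1 slice of T is a multiple of one matrix: T[i,:,:] = a[i]·M with a = [0, 1] and M = [[7, -3, 3], [-3, -9, 0]] (rows indexed by j, columns by k). So it suffices to write M as a sum of two rank-1 matrices.
Splitting M by its rows (j = 0, 1), M = [1, 0][7, -3, 3]ᵀ + [0, 1][-3, -9, 0]ᵀ.
Hence T = [0, 1] ⊗ [1, 0] ⊗ [7, -3, 3] + [0, 1] ⊗ [0, 1] ⊗ [-3, -9, 0], so rank(T) ≤ 2.
These bounds meet, so rank(T) = 2.
Check entry T[0,1,0] = 0: (0)·(0)·(7) + (0)·(1)·(-3) = 0.

rank(T) = 2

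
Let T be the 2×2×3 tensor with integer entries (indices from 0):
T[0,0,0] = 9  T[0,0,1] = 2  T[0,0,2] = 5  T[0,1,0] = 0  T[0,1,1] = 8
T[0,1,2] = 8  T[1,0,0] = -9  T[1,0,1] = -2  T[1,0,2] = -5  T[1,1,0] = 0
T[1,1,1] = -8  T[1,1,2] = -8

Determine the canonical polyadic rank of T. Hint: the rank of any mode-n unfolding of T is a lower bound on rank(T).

Lower bound: in the mode-2 unfolding of T (rows indexed by j, columns by (i,k)) the 2×2 minor on rows j ∈ {0, 1}, columns (i,k) ∈ {(0,0), (0,1)} is det [[9, 2], [0, 8]] = 72 ≠ 0, so that unfolding has rank ≥ 2 and hence rank(T) ≥ 2 (CP rank is at least every unfolding rank, though it can be larger).
Upper bound: T[i,:,:] = a[i]·M for every slice, with a = [1, -1] and M = [[9, 2, 5], [0, 8, 8]] (rows j, columns k).
Splitting M by its rows (j = 0, 1), M = [1, 0][9, 2, 5]ᵀ + [0, 1][0, 8, 8]ᵀ.
Hence T = [1, -1] ⊗ [1, 0] ⊗ [9, 2, 5] + [1, -1] ⊗ [0, 1] ⊗ [0, 8, 8], so rank(T) ≤ 2.
These bounds meet, so rank(T) = 2.

2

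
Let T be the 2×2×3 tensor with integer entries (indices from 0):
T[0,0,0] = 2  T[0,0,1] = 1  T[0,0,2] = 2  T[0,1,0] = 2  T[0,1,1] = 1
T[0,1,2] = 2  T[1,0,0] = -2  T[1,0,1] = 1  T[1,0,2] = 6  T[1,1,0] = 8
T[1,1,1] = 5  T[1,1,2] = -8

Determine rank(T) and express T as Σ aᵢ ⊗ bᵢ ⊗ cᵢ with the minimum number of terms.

rank(T) = 3

Lower bound: the mode-3 unfolding of T (rows indexed by k, columns by (i,j) = (0,0), (0,1), (1,0), (1,1)) is [[2, 2, -2, 8], [1, 1, 1, 5], [2, 2, 6, -8]].
There the 3×3 minor on rows k ∈ {0, 1, 2}, columns (i,j) ∈ {(0,0), (1,0), (1,1)} is det [[2, -2, 8], [1, 1, 5], [2, 6, -8]] = -80 ≠ 0, so this unfolding has rank ≥ 3; CP rank is at least every unfolding rank, so rank(T) ≥ 3. (Unfolding ranks only ever bound the CP rank from below — rank(T) can be strictly larger than all of them — so the matching upper bound has to come from an explicit 3-term decomposition.)
Upper bound: T is a sum of 3 rank-1 terms, T = [0, 1] ⊗ [0, 1] ⊗ [-2, 4, -2] + [0, 1] ⊗ [1, -2] ⊗ [-4, 0, 4] + [1, 1] ⊗ [1, 1] ⊗ [2, 1, 2] (one valid choice — decompositions are not unique — normalised so each a, b is primitive with positive first nonzero entry; check it by expanding all entries), so rank(T) ≤ 3.
These bounds meet, so rank(T) = 3.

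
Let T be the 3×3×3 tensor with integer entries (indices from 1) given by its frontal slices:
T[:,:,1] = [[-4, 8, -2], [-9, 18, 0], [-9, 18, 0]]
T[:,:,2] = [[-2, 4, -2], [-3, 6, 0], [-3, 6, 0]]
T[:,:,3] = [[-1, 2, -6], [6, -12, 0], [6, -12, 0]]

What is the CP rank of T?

Lower bound: in the mode-3 unfolding of T (rows indexed by k, columns by (i,j)) the 2×2 minor on rows k ∈ {1, 2}, columns (i,j) ∈ {(1,1), (1,3)} is det [[-4, -2], [-2, -2]] = 4 ≠ 0, so that unfolding has rank ≥ 2 and hence rank(T) ≥ 2 (CP rank is at least every unfolding rank, though it can be larger).
Upper bound: with S_k = T[:,:,k], the two rank-1 terms a₁b₁ᵀ, a₂b₂ᵀ are the rank-1 members of the pencil x·S₁ + y·S₂.
The 2×2 minor of x·S₁ + y·S₂ on rows {1,2}, columns {1,3} is −18·x² − 24·xy − 6·y² = (-6)·(x + y)(3·x + y), vanishing at (x:y) = (1:-1) and (1:-3).
M₁ = S₁ − S₂ = [[-2, 4, 0], [-6, 12, 0], [-6, 12, 0]] = (-2)·(1, 3, 3)(1, -2, 0)ᵀ and M₂ = S₁ − 3·S₂ = [[2, -4, 4], [0, 0, 0], [0, 0, 0]] = 2·(1, 0, 0)(1, -2, 2)ᵀ, so take a₁ = (1, 3, 3), b₁ = (1, -2, 0), a₂ = (1, 0, 0), b₂ = (1, -2, 2).
Each slice is an integer combination of E₁ = a₁b₁ᵀ and E₂ = a₂b₂ᵀ: S₁ = −3·E₁ − E₂, S₂ = −E₁ − E₂, S₃ = 2·E₁ − 3·E₂; reading off coefficients, c₁ = (-3, -1, 2) and c₂ = (-1, -1, -3).
Hence T = (1, 3, 3) ⊗ (1, -2, 0) ⊗ (-3, -1, 2) + (1, 0, 0) ⊗ (1, -2, 2) ⊗ (-1, -1, -3), so rank(T) ≤ 2.
These bounds meet, so rank(T) = 2.

2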